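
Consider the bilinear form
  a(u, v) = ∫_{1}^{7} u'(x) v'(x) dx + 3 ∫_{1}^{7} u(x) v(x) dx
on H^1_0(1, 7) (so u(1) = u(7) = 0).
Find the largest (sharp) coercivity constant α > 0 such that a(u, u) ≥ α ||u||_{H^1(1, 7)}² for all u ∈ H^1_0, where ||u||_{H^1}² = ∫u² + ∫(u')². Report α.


α = 1

Coercivity of a(·,·) on H^1_0(1, 7) means a(u, u) ≥ α ||u||_{H^1}² for every u ∈ H^1_0.
The interval has length L = 6, and Poincaré/coercivity depend only on L. Here a(u, u) = ∫(u')² + (3)·∫u².
Here c = 3 ≥ 1, so a(u,u) = ∫(u')² + c∫u² ≥ ∫(u')² + ∫u² = ||u||_{H^1}², i.e. α = 1 works. No larger α is possible: a(u,u) ≥ α||u||_{H^1}² means (1−α)∫(u')² ≥ (α−c)∫u², and for the modes u_n = sin(nπ(x−x₀)/L) (x₀ the left endpoint) one has ∫u_n²/∫(u_n')² = (L/(nπ))² → 0, so a(u_n,u_n)/||u_n||_{H^1}² → 1. Hence the optimal constant is α = 1.
Therefore α = 1.


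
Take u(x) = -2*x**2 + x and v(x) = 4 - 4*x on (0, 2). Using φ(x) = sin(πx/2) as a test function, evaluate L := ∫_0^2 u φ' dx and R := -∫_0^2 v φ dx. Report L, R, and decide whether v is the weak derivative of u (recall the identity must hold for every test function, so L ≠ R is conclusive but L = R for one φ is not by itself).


LHS = 12/π, RHS = 0. No, v is not the weak derivative of u.

u(x) = -2*x**2 + x, classical derivative u'(x) = 1 - 4*x.
φ(x) = sin(πx/2), so φ'(x) = π*cos(π*x/2)/2.
Note φ(0) = φ(2) = 0, so the boundary term u·φ vanishes.
LHS = ∫_0^2 u(x) φ'(x) dx = ∫_0^2 (-π*x^2*cos(π*x/2) + π*x*cos(π*x/2)/2) dx. Term by term:
  ∫_0^2 π*x*cos(π*x/2)/2 dx = -4/π;  ∫_0^2 -π*x^2*cos(π*x/2) dx = 16/π.
Sum: -4/π + 16/π = 12/π.
So LHS = 12/π.
∫_0^2 v(x) φ(x) dx = ∫_0^2 (-4*x*sin(π*x/2) + 4*sin(π*x/2)) dx. Term by term:
  ∫_0^2 4*sin(π*x/2) dx = 16/π;  ∫_0^2 -4*x*sin(π*x/2) dx = -16/π.
Sum: 16/π − 16/π = 0.
So RHS = -∫_0^2 v(x) φ(x) dx = 0.
LHS − RHS = 12/π ≠ 0, so the identity fails.
(For a valid weak derivative the identity must hold for EVERY test function, in particular this one. The failure shows v is NOT the weak derivative of u.)
Correct weak derivative would be u'(x) = 1 - 4*x.


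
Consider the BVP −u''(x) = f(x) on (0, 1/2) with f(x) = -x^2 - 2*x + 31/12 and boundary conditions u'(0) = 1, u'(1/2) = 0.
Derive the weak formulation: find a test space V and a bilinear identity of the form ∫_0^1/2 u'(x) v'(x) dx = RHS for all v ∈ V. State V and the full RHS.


V = H^1(0, 1/2) (v unrestricted at boundary; u is determined up to an additive constant); weak form: ∫_0^1/2 u'v' dx = ∫_0^1/2 (-x^2 - 2*x + 31/12) v dx − v(0) for all v ∈ V.

Multiply both sides by a test function v and integrate from 0 to 1/2:
  ∫_0^1/2 −u''(x) v(x) dx = ∫_0^1/2 f(x) v(x) dx.
Integrate the LHS by parts once:
  ∫_0^1/2 −u'' v dx = −[u'(x) v(x)]_0^1/2 + ∫_0^1/2 u'(x) v'(x) dx.
Thus ∫_0^1/2 u'(x) v'(x) dx = ∫_0^1/2 f(x) v(x) dx + [u'(x) v(x)]_0^1/2.
Choose V so that boundary terms are either known or forced to vanish.
u has inhomogeneous Neumann u'(0) = 1, u'(1/2) = 0. [u' v]_0^1/2 = (0)·v(1/2) − (1)·v(0) = − v(0). Take V = H^1(0, 1/2); boundary term becomes part of RHS.
Weak formulation: find u (satisfying any essential BC) such that ∫_0^1/2 u'(x) v'(x) dx = ∫_0^1/2 f v dx − v(0) for all v ∈ V (Neumann data are natural BCs: they enter the RHS as boundary terms).
Substituting f(x) = -x^2 - 2*x + 31/12, the right-hand side is ∫_0^1/2 (-x^2 - 2*x + 31/12) v dx − v(0).
Compatibility check (pure Neumann): taking v ≡ 1 ∈ V gives 0 = ∫_0^1/2 f dx + (0) − (1), i.e. ∫_0^1/2 f dx must equal u'(0) − u'(1/2) = 1. Indeed ∫_0^1/2 (-x^2 - 2*x + 31/12) dx = 1, so the data are compatible. The solution is then unique only up to an additive constant (fix it e.g. by requiring ∫_0^1/2 u dx = 0).


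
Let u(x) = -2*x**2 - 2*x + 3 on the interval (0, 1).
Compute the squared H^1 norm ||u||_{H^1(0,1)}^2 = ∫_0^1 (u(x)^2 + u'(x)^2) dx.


||u||_{H^1}^2 = 307/15

The H^1 norm (squared) on an interval (0, L) is
  ||u||_{H^1}^2 = ∫_0^L u(x)^2 dx + ∫_0^L u'(x)^2 dx.
Compute u'(x) = -4*x - 2.
Then u(x)^2 = 4*x**4 + 8*x**3 - 8*x**2 - 12*x + 9 and u'(x)^2 = 16*x**2 + 16*x + 4.
Integrate each monomial from 0 to 1 using ∫_0^1 c·x^n dx = c·1^(n+1)/(n+1):
  ∫_0^1 u(x)^2 dx = ∫_0^1 (4*x^4 + 8*x^3 - 8*x^2 - 12*x + 9) dx. Term by term:
    ∫_0^1 4*x^4 dx = 4/5;  ∫_0^1 8*x^3 dx = 2;  ∫_0^1 -8*x^2 dx = -8/3;
    ∫_0^1 -12*x dx = -6;  ∫_0^1 9 dx = 9.
  Sum: 4/5 + 2 − 8/3 − 6 + 9 = 47/15.
  ∫_0^1 u'(x)^2 dx = ∫_0^1 (16*x^2 + 16*x + 4) dx. Term by term:
    ∫_0^1 16*x^2 dx = 16/3;  ∫_0^1 16*x dx = 8;  ∫_0^1 4 dx = 4.
  Sum: 16/3 + 8 + 4 = 52/3.
Adding: ||u||_{H^1}^2 = 47/15 + 52/3 = 307/15.


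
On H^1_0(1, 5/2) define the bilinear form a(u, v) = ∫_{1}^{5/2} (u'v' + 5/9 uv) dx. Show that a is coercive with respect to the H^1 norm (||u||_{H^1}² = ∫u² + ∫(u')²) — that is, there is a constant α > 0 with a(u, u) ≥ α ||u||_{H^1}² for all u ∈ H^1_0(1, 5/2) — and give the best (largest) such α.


α = (5 + 4*π^2)/(9 + 4*π^2)

Coercivity of a(·,·) on H^1_0(1, 5/2) means a(u, u) ≥ α ||u||_{H^1}² for every u ∈ H^1_0.
The interval has length L = 3/2, and Poincaré/coercivity depend only on L. Here a(u, u) = ∫(u')² + (5/9)·∫u².
Here 0 < c = 5/9 < 1. The condition a(u,u) ≥ α||u||_{H^1}² reads (1−α)∫(u')² ≥ (α−c)∫u². Any admissible α is ≤ 1 (rapidly oscillating u have ∫u²/∫(u')² → 0), and α = 1 would force 0 ≥ (1−c)∫u², impossible since c < 1; so 1−α > 0. By the sharp Poincaré inequality on H^1_0 of an interval of length L, ∫(u')² ≥ (π/L)²∫u² with equality for the first sine mode sin(π(x−x₀)/L) (x₀ the left endpoint), so the inequality holds for all u iff (1−α)(π/L)² ≥ α − c, i.e. α ≤ ((π/L)² + c)/((π/L)² + 1) = (1 + c(L/π)²)/(1 + (L/π)²). With (π/L)² = 4*π^2/9 and c = 5/9, the largest admissible constant is α = ((π/L)² + c)/((π/L)² + 1).
Simplifying, α = (5 + 4*π^2)/(9 + 4*π^2).


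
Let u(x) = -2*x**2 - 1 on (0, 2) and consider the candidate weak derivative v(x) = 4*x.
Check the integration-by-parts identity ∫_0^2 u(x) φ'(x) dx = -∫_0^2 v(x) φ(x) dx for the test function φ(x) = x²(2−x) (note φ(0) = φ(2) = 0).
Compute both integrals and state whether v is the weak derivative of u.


LHS = 32/5, RHS = -32/5. No, v is not the weak derivative of u.

u(x) = -2*x**2 - 1, classical derivative u'(x) = -4*x.
φ(x) = x²(2−x), so φ'(x) = x*(4 - 3*x).
Note φ(0) = φ(2) = 0, so the boundary term u·φ vanishes.
LHS = ∫_0^2 u(x) φ'(x) dx = ∫_0^2 (6*x^4 - 8*x^3 + 3*x^2 - 4*x) dx. Term by term:
  ∫_0^2 6*x^4 dx = 192/5;  ∫_0^2 -8*x^3 dx = -32;  ∫_0^2 3*x^2 dx = 8;
  ∫_0^2 -4*x dx = -8.
Sum: 192/5 − 32 + 8 − 8 = 32/5.
So LHS = 32/5.
∫_0^2 v(x) φ(x) dx = ∫_0^2 (-4*x^4 + 8*x^3) dx. Term by term:
  ∫_0^2 -4*x^4 dx = -128/5;  ∫_0^2 8*x^3 dx = 32.
Sum: -128/5 + 32 = 32/5.
So RHS = -∫_0^2 v(x) φ(x) dx = -32/5.
LHS − RHS = 64/5 ≠ 0, so the identity fails.
(For a valid weak derivative the identity must hold for EVERY test function, in particular this one. The failure shows v is NOT the weak derivative of u.)
Correct weak derivative would be u'(x) = -4*x.


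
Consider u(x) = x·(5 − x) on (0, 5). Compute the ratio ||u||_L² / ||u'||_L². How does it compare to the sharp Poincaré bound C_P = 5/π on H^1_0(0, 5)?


||u||_L² / ||u'||_L² = sqrt(10)/2 < C_P = 5/π.

u(x) = x·(5 − x), so u'(x) = 5 - 2*x.
u(x) = x·(5 − x) vanishes at x = 0 and x = 5, so u ∈ H^1_0(0, 5). Differentiate via the product rule and integrate the resulting polynomials term by term.
  ∫_0^5 u² dx = ∫_0^5 (x^4 - 10*x^3 + 25*x^2) dx. Term by term:
    ∫_0^5 x^4 dx = 625;  ∫_0^5 -10*x^3 dx = -3125/2;  ∫_0^5 25*x^2 dx = 3125/3.
  Sum: 625 − 3125/2 + 3125/3 = 625/6.
  ∫_0^5 (u')² dx = ∫_0^5 (4*x^2 - 20*x + 25) dx. Term by term:
    ∫_0^5 4*x^2 dx = 500/3;  ∫_0^5 -20*x dx = -250;  ∫_0^5 25 dx = 125.
  Sum: 500/3 − 250 + 125 = 125/3.
∫_0^5 u² dx = 625/6, so ||u||_L² = 25*sqrt(6)/6.
∫_0^5 (u')² dx = 125/3, so ||u'||_L² = 5*sqrt(15)/3.
Ratio ||u||_L² / ||u'||_L² = sqrt(10)/2.
Sharp Poincaré constant on H^1_0(0, 5) is C_P = L/π = 5/π, achieved by sin(π/5·x).
A polynomial bump cannot attain the sharp Poincaré constant (only the first sine eigenfunction does), so the ratio is strictly less than C_P, consistent with ||u||_L² ≤ C_P ||u'||_L².


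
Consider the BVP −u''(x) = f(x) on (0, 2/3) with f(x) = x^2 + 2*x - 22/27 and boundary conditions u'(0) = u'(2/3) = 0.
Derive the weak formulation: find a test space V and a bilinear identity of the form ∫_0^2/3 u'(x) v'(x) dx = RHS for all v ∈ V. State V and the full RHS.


V = H^1(0, 2/3) (no boundary constraint on v; u is determined up to an additive constant); weak form: ∫_0^2/3 u'v' dx = ∫_0^2/3 (x^2 + 2*x - 22/27) v dx for all v ∈ V.

Multiply both sides by a test function v and integrate from 0 to 2/3:
  ∫_0^2/3 −u''(x) v(x) dx = ∫_0^2/3 f(x) v(x) dx.
Integrate the LHS by parts once:
  ∫_0^2/3 −u'' v dx = −[u'(x) v(x)]_0^2/3 + ∫_0^2/3 u'(x) v'(x) dx.
Thus ∫_0^2/3 u'(x) v'(x) dx = ∫_0^2/3 f(x) v(x) dx + [u'(x) v(x)]_0^2/3.
Choose V so that boundary terms are either known or forced to vanish.
u has homogeneous Neumann: u'(0) = u'(2/3) = 0. So [u' v]_0^2/3 = 0·v(2/3) − 0·v(0) = 0 for any v; take V = H^1(0, 2/3).
Weak formulation: find u (satisfying any essential BC) such that ∫_0^2/3 u'(x) v'(x) dx = ∫_0^2/3 f v dx for all v ∈ V (homogeneous Neumann, so boundary terms vanish).
Substituting f(x) = x^2 + 2*x - 22/27, the right-hand side is ∫_0^2/3 (x^2 + 2*x - 22/27) v dx.
Compatibility check (pure Neumann): taking v ≡ 1 ∈ V gives 0 = ∫_0^2/3 f dx + (0) − (0), i.e. ∫_0^2/3 f dx must equal u'(0) − u'(2/3) = 0. Indeed ∫_0^2/3 (x^2 + 2*x - 22/27) dx = 0, so the data are compatible. The solution is then unique only up to an additive constant (fix it e.g. by requiring ∫_0^2/3 u dx = 0).


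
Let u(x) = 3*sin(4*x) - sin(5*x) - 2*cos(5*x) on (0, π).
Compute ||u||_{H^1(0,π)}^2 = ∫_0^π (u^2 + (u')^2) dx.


||u||_{H^1(0,π)}^2 = 832/3 + 283*π/2

u'(x) = 10*sin(5*x) + 12*cos(4*x) - 5*cos(5*x).
Expand u² and (u')² and integrate term by term on (0, π), using: for integers n ≥ 1, ∫_0^π sin²(nx) dx = ∫_0^π cos²(nx) dx = π/2; for n ≠ n', ∫_0^π sin(nx)sin(n'x) dx = ∫_0^π cos(nx)cos(n'x) dx = 0; and by product-to-sum, ∫_0^π sin(nx)cos(n'x) dx = ½∫_0^π [sin((n+n')x) + sin((n−n')x)] dx, which is 0 when n+n' is even and 2n/(n²−n'²) when n+n' is odd (it need not vanish on (0, π)).
  u² squared terms: (-1)²·∫sin(5x)² dx = 1·π/2 = π/2;  (-2)²·∫cos(5x)² dx = 4·π/2 = 2*π;  (3)²·∫sin(4x)² dx = 9·π/2 = 9*π/2.
  u² cross terms: 2·(-1)·(-2)·∫sin(5x)·cos(5x) dx = 4·(0) = 0;  2·(-1)·(3)·∫sin(5x)·sin(4x) dx = -6·(0) = 0;  2·(-2)·(3)·∫cos(5x)·sin(4x) dx = -12·(-8/9) = 32/3.
  So ∫_0^π u² dx = π/2 + 2*π + 9*π/2 + 0 + 0 + 32/3 = 32/3 + 7*π.
  (u')² squared terms: (-5)²·∫cos(5x)² dx = 25·π/2 = 25*π/2;  (10)²·∫sin(5x)² dx = 100·π/2 = 50*π;  (12)²·∫cos(4x)² dx = 144·π/2 = 72*π.
  (u')² cross terms: 2·(-5)·(10)·∫cos(5x)·sin(5x) dx = -100·(0) = 0;  2·(-5)·(12)·∫cos(5x)·cos(4x) dx = -120·(0) = 0;  2·(10)·(12)·∫sin(5x)·cos(4x) dx = 240·(10/9) = 800/3.
  So ∫_0^π (u')² dx = 25*π/2 + 50*π + 72*π + 0 + 0 + 800/3 = 800/3 + 269*π/2.
||u||_{H^1}^2 = (32/3 + 7*π) + (800/3 + 269*π/2) = 832/3 + 283*π/2.


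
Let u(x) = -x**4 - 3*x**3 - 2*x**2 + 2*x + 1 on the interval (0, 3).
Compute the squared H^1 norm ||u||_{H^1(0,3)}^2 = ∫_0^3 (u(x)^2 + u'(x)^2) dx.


||u||_{H^1}^2 = 4413567/140

The H^1 norm (squared) on an interval (0, L) is
  ||u||_{H^1}^2 = ∫_0^L u(x)^2 dx + ∫_0^L u'(x)^2 dx.
Compute u'(x) = -4*x**3 - 9*x**2 - 4*x + 2.
Then u(x)^2 = x**8 + 6*x**7 + 13*x**6 + 8*x**5 - 10*x**4 - 14*x**3 + 4*x + 1 and u'(x)^2 = 16*x**6 + 72*x**5 + 113*x**4 + 56*x**3 - 20*x**2 - 16*x + 4.
Integrate each monomial from 0 to 3 using ∫_0^3 c·x^n dx = c·3^(n+1)/(n+1):
  ∫_0^3 u(x)^2 dx = ∫_0^3 (x^8 + 6*x^7 + 13*x^6 + 8*x^5 - 10*x^4 - 14*x^3 + 4*x + 1) dx. Term by term:
    ∫_0^3 x^8 dx = 2187;  ∫_0^3 6*x^7 dx = 19683/4;  ∫_0^3 13*x^6 dx = 28431/7;
    ∫_0^3 8*x^5 dx = 972;  ∫_0^3 -10*x^4 dx = -486;  ∫_0^3 -14*x^3 dx = -567/2;
    ∫_0^3 4*x dx = 18;  ∫_0^3 1 dx = 3.
  Sum: 2187 + 19683/4 + 28431/7 + 972 − 486 − 567/2 + 18 + 3 = 318999/28.
  ∫_0^3 u'(x)^2 dx = ∫_0^3 (16*x^6 + 72*x^5 + 113*x^4 + 56*x^3 - 20*x^2 - 16*x + 4) dx. Term by term:
    ∫_0^3 16*x^6 dx = 34992/7;  ∫_0^3 72*x^5 dx = 8748;  ∫_0^3 113*x^4 dx = 27459/5;
    ∫_0^3 56*x^3 dx = 1134;  ∫_0^3 -20*x^2 dx = -180;  ∫_0^3 -16*x dx = -72;
    ∫_0^3 4 dx = 12.
  Sum: 34992/7 + 8748 + 27459/5 + 1134 − 180 − 72 + 12 = 704643/35.
Adding: ||u||_{H^1}^2 = 318999/28 + 704643/35 = 4413567/140.


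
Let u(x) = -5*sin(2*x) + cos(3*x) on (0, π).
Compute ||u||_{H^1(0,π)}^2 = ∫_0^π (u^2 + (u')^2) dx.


||u||_{H^1(0,π)}^2 = 80 + 135*π/2

u'(x) = -3*sin(3*x) - 10*cos(2*x).
Expand u² and (u')² and integrate term by term on (0, π), using: for integers n ≥ 1, ∫_0^π sin²(nx) dx = ∫_0^π cos²(nx) dx = π/2; for n ≠ n', ∫_0^π sin(nx)sin(n'x) dx = ∫_0^π cos(nx)cos(n'x) dx = 0; and by product-to-sum, ∫_0^π sin(nx)cos(n'x) dx = ½∫_0^π [sin((n+n')x) + sin((n−n')x)] dx, which is 0 when n+n' is even and 2n/(n²−n'²) when n+n' is odd (it need not vanish on (0, π)).
  u² squared terms: (-5)²·∫sin(2x)² dx = 25·π/2 = 25*π/2;  (1)²·∫cos(3x)² dx = 1·π/2 = π/2.
  u² cross terms: 2·(-5)·(1)·∫sin(2x)·cos(3x) dx = -10·(-4/5) = 8.
  So ∫_0^π u² dx = 25*π/2 + π/2 + 8 = 8 + 13*π.
  (u')² squared terms: (-10)²·∫cos(2x)² dx = 100·π/2 = 50*π;  (-3)²·∫sin(3x)² dx = 9·π/2 = 9*π/2.
  (u')² cross terms: 2·(-10)·(-3)·∫cos(2x)·sin(3x) dx = 60·(6/5) = 72.
  So ∫_0^π (u')² dx = 50*π + 9*π/2 + 72 = 72 + 109*π/2.
||u||_{H^1}^2 = (8 + 13*π) + (72 + 109*π/2) = 80 + 135*π/2.


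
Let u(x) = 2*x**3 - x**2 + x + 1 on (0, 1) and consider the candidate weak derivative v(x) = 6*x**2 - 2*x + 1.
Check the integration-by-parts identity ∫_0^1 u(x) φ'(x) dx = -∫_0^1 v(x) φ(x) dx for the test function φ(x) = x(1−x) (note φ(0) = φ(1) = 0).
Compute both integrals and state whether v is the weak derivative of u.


LHS = -3/10, RHS = -3/10. Yes, v = u' weakly.

u(x) = 2*x**3 - x**2 + x + 1, classical derivative u'(x) = 6*x**2 - 2*x + 1.
φ(x) = x(1−x), so φ'(x) = 1 - 2*x.
Note φ(0) = φ(1) = 0, so the boundary term u·φ vanishes.
LHS = ∫_0^1 u(x) φ'(x) dx = ∫_0^1 (-4*x^4 + 4*x^3 - 3*x^2 - x + 1) dx. Term by term:
  ∫_0^1 -4*x^4 dx = -4/5;  ∫_0^1 4*x^3 dx = 1;  ∫_0^1 -3*x^2 dx = -1;
  ∫_0^1 -x dx = -1/2;  ∫_0^1 1 dx = 1.
Sum: -4/5 + 1 − 1 − 1/2 + 1 = -3/10.
So LHS = -3/10.
∫_0^1 v(x) φ(x) dx = ∫_0^1 (-6*x^4 + 8*x^3 - 3*x^2 + x) dx. Term by term:
  ∫_0^1 -6*x^4 dx = -6/5;  ∫_0^1 8*x^3 dx = 2;  ∫_0^1 -3*x^2 dx = -1;
  ∫_0^1 x dx = 1/2.
Sum: -6/5 + 2 − 1 + 1/2 = 3/10.
So RHS = -∫_0^1 v(x) φ(x) dx = -3/10.
LHS = RHS, so the identity holds for this test φ.
Moreover u is smooth here and v(x) = u'(x) = 6*x**2 - 2*x + 1 pointwise, so the identity holds for every test function. Hence v is the weak derivative of u.


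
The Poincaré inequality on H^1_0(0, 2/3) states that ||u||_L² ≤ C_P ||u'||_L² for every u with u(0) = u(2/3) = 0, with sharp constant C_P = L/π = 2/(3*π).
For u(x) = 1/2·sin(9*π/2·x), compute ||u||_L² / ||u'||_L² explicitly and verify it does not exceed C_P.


||u||_L² / ||u'||_L² = 2/(9*π) < C_P = 2/(3*π).

u(x) = 1/2·sin(9*π/2·x), so u'(x) = 9*π*cos(9*π*x/2)/4.
Writing u(x) = A·sin(kπx/L) with A = 1/2 and k = 3, use ∫_0^L sin²(kπx/L) dx = L/2 and ∫_0^L cos²(kπx/L) dx = L/2.
u² = 1/4·sin²(9*π/2·x) and (u')² = 81*π^2/16·cos²(9*π/2·x), and each of sin², cos² integrates to L/2 = 1/3 over (0, 2/3).
∫_0^2/3 u² dx = 1/12, so ||u||_L² = sqrt(3)/6.
∫_0^2/3 (u')² dx = 27*π^2/16, so ||u'||_L² = 3*sqrt(3)*π/4.
Ratio ||u||_L² / ||u'||_L² = 2/(9*π).
Sharp Poincaré constant on H^1_0(0, 2/3) is C_P = L/π = 2/(3*π), achieved by sin(3*π/2·x).
This is the k = 3 harmonic; the ratio L/(kπ) is strictly less than C_P = L/π, consistent with the sharp inequality ||u||_L² ≤ C_P ||u'||_L².


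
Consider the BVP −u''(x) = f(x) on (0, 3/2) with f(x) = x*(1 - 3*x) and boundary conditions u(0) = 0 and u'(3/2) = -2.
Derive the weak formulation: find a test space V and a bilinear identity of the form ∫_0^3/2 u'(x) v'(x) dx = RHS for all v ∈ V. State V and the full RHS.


V = {v ∈ H^1(0, 3/2) : v(0) = 0} (test functions vanish at x = 0 where u is specified); weak form: ∫_0^3/2 u'v' dx = ∫_0^3/2 (x*(1 - 3*x)) v dx − 2·v(3/2) for all v ∈ V.

Multiply both sides by a test function v and integrate from 0 to 3/2:
  ∫_0^3/2 −u''(x) v(x) dx = ∫_0^3/2 f(x) v(x) dx.
Integrate the LHS by parts once:
  ∫_0^3/2 −u'' v dx = −[u'(x) v(x)]_0^3/2 + ∫_0^3/2 u'(x) v'(x) dx.
Thus ∫_0^3/2 u'(x) v'(x) dx = ∫_0^3/2 f(x) v(x) dx + [u'(x) v(x)]_0^3/2.
Choose V so that boundary terms are either known or forced to vanish.
Mixed BC: u(0) = 0 (Dirichlet) and u'(3/2) = -2 (Neumann). Define V = {v ∈ H^1(0, 3/2) : v(0) = 0}. Then [u' v]_0^3/2 = u'(3/2)·v(3/2) − u'(0)·0 = − 2·v(3/2).
Weak formulation: find u (satisfying any essential BC) such that ∫_0^3/2 u'(x) v'(x) dx = ∫_0^3/2 f v dx − 2·v(3/2) for all v ∈ V (Dirichlet at 0 absorbed into V; Neumann datum at x = 3/2 contributes the boundary term).
Substituting f(x) = x*(1 - 3*x), the right-hand side is ∫_0^3/2 (x*(1 - 3*x)) v dx − 2·v(3/2).


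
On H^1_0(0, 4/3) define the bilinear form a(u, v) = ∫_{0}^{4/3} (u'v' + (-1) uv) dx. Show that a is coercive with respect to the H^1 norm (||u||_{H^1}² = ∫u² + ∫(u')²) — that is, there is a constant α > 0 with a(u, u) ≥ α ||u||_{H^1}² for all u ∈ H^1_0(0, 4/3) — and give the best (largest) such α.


α = (-16 + 9*π^2)/(16 + 9*π^2)

Coercivity of a(·,·) on H^1_0(0, 4/3) means a(u, u) ≥ α ||u||_{H^1}² for every u ∈ H^1_0.
The interval has length L = 4/3, and Poincaré/coercivity depend only on L. Here a(u, u) = ∫(u')² + (-1)·∫u².
Here c = -1 < 0 with |c| < (π/L)² = 9*π^2/16, so coercivity still holds. The condition a(u,u) ≥ α||u||_{H^1}² reads (1−α)∫(u')² ≥ (α−c)∫u². Any admissible α is ≤ 1 (rapidly oscillating u have ∫u²/∫(u')² → 0), and α = 1 would force 0 ≥ (1−c)∫u², impossible since c < 1; so 1−α > 0. By the sharp Poincaré inequality on H^1_0 of an interval of length L, ∫(u')² ≥ (π/L)²∫u² with equality for the first sine mode sin(π(x−x₀)/L) (x₀ the left endpoint), so the inequality holds for all u iff (1−α)(π/L)² ≥ α − c, i.e. α ≤ ((π/L)² + c)/((π/L)² + 1) = (1 + c(L/π)²)/(1 + (L/π)²). (Direct route, valid since c ≤ 0: Poincaré gives c∫u² ≥ c(L/π)²∫(u')², so a(u,u) ≥ (1 + c(L/π)²)∫(u')², while ||u||_{H^1}² ≤ (1 + (L/π)²)∫(u')²; dividing yields the same α.) With (π/L)² = 9*π^2/16 and c = -1, the largest admissible constant is α = ((π/L)² + c)/((π/L)² + 1).
Simplifying, α = (-16 + 9*π^2)/(16 + 9*π^2).


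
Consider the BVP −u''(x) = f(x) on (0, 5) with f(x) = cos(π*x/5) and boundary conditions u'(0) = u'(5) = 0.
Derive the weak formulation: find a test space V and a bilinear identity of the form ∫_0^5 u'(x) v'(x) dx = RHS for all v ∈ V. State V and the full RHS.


V = H^1(0, 5) (no boundary constraint on v; u is determined up to an additive constant); weak form: ∫_0^5 u'v' dx = ∫_0^5 (cos(π*x/5)) v dx for all v ∈ V.

Multiply both sides by a test function v and integrate from 0 to 5:
  ∫_0^5 −u''(x) v(x) dx = ∫_0^5 f(x) v(x) dx.
Integrate the LHS by parts once:
  ∫_0^5 −u'' v dx = −[u'(x) v(x)]_0^5 + ∫_0^5 u'(x) v'(x) dx.
Thus ∫_0^5 u'(x) v'(x) dx = ∫_0^5 f(x) v(x) dx + [u'(x) v(x)]_0^5.
Choose V so that boundary terms are either known or forced to vanish.
u has homogeneous Neumann: u'(0) = u'(5) = 0. So [u' v]_0^5 = 0·v(5) − 0·v(0) = 0 for any v; take V = H^1(0, 5).
Weak formulation: find u (satisfying any essential BC) such that ∫_0^5 u'(x) v'(x) dx = ∫_0^5 f v dx for all v ∈ V (homogeneous Neumann, so boundary terms vanish).
Substituting f(x) = cos(π*x/5), the right-hand side is ∫_0^5 (cos(π*x/5)) v dx.
Compatibility check (pure Neumann): taking v ≡ 1 ∈ V gives 0 = ∫_0^5 f dx + (0) − (0), i.e. ∫_0^5 f dx must equal u'(0) − u'(5) = 0. Indeed ∫_0^5 (cos(π*x/5)) dx = 0, so the data are compatible. The solution is then unique only up to an additive constant (fix it e.g. by requiring ∫_0^5 u dx = 0).


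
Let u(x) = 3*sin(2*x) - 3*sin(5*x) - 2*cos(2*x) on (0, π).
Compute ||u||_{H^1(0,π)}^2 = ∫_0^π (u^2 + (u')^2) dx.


||u||_{H^1(0,π)}^2 = 200/7 + 299*π/2

u'(x) = 4*sin(2*x) + 6*cos(2*x) - 15*cos(5*x).
Expand u² and (u')² and integrate term by term on (0, π), using: for integers n ≥ 1, ∫_0^π sin²(nx) dx = ∫_0^π cos²(nx) dx = π/2; for n ≠ n', ∫_0^π sin(nx)sin(n'x) dx = ∫_0^π cos(nx)cos(n'x) dx = 0; and by product-to-sum, ∫_0^π sin(nx)cos(n'x) dx = ½∫_0^π [sin((n+n')x) + sin((n−n')x)] dx, which is 0 when n+n' is even and 2n/(n²−n'²) when n+n' is odd (it need not vanish on (0, π)).
  u² squared terms: (-3)²·∫sin(5x)² dx = 9·π/2 = 9*π/2;  (-2)²·∫cos(2x)² dx = 4·π/2 = 2*π;  (3)²·∫sin(2x)² dx = 9·π/2 = 9*π/2.
  u² cross terms: 2·(-3)·(-2)·∫sin(5x)·cos(2x) dx = 12·(10/21) = 40/7;  2·(-3)·(3)·∫sin(5x)·sin(2x) dx = -18·(0) = 0;  2·(-2)·(3)·∫cos(2x)·sin(2x) dx = -12·(0) = 0.
  So ∫_0^π u² dx = 9*π/2 + 2*π + 9*π/2 + 40/7 + 0 + 0 = 40/7 + 11*π.
  (u')² squared terms: (-15)²·∫cos(5x)² dx = 225·π/2 = 225*π/2;  (4)²·∫sin(2x)² dx = 16·π/2 = 8*π;  (6)²·∫cos(2x)² dx = 36·π/2 = 18*π.
  (u')² cross terms: 2·(-15)·(4)·∫cos(5x)·sin(2x) dx = -120·(-4/21) = 160/7;  2·(-15)·(6)·∫cos(5x)·cos(2x) dx = -180·(0) = 0;  2·(4)·(6)·∫sin(2x)·cos(2x) dx = 48·(0) = 0.
  So ∫_0^π (u')² dx = 225*π/2 + 8*π + 18*π + 160/7 + 0 + 0 = 160/7 + 277*π/2.
||u||_{H^1}^2 = (40/7 + 11*π) + (160/7 + 277*π/2) = 200/7 + 299*π/2.


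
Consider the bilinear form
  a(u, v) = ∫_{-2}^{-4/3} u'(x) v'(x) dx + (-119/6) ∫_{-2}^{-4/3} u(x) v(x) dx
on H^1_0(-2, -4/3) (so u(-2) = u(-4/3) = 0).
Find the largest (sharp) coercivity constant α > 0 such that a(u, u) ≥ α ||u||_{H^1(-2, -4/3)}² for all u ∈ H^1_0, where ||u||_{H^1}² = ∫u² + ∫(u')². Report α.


α = (-238 + 27*π^2)/(3*(4 + 9*π^2))

Coercivity of a(·,·) on H^1_0(-2, -4/3) means a(u, u) ≥ α ||u||_{H^1}² for every u ∈ H^1_0.
The interval has length L = 2/3, and Poincaré/coercivity depend only on L. Here a(u, u) = ∫(u')² + (-119/6)·∫u².
Here c = -119/6 < 0 with |c| < (π/L)² = 9*π^2/4, so coercivity still holds. The condition a(u,u) ≥ α||u||_{H^1}² reads (1−α)∫(u')² ≥ (α−c)∫u². Any admissible α is ≤ 1 (rapidly oscillating u have ∫u²/∫(u')² → 0), and α = 1 would force 0 ≥ (1−c)∫u², impossible since c < 1; so 1−α > 0. By the sharp Poincaré inequality on H^1_0 of an interval of length L, ∫(u')² ≥ (π/L)²∫u² with equality for the first sine mode sin(π(x−x₀)/L) (x₀ the left endpoint), so the inequality holds for all u iff (1−α)(π/L)² ≥ α − c, i.e. α ≤ ((π/L)² + c)/((π/L)² + 1) = (1 + c(L/π)²)/(1 + (L/π)²). (Direct route, valid since c ≤ 0: Poincaré gives c∫u² ≥ c(L/π)²∫(u')², so a(u,u) ≥ (1 + c(L/π)²)∫(u')², while ||u||_{H^1}² ≤ (1 + (L/π)²)∫(u')²; dividing yields the same α.) With (π/L)² = 9*π^2/4 and c = -119/6, the largest admissible constant is α = ((π/L)² + c)/((π/L)² + 1).
Simplifying, α = (-238 + 27*π^2)/(3*(4 + 9*π^2)).


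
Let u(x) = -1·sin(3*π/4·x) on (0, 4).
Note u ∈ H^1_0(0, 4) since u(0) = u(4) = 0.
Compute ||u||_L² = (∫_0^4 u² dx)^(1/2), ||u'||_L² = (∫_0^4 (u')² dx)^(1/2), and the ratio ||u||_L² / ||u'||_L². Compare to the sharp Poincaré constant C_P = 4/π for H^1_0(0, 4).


||u||_L² / ||u'||_L² = 4/(3*π) < C_P = 4/π.

u(x) = -1·sin(3*π/4·x), so u'(x) = -3*π*cos(3*π*x/4)/4.
Writing u(x) = A·sin(kπx/L) with A = -1 and k = 3, use ∫_0^L sin²(kπx/L) dx = L/2 and ∫_0^L cos²(kπx/L) dx = L/2.
u² = 1·sin²(3*π/4·x) and (u')² = 9*π^2/16·cos²(3*π/4·x), and each of sin², cos² integrates to L/2 = 2 over (0, 4).
∫_0^4 u² dx = 2, so ||u||_L² = sqrt(2).
∫_0^4 (u')² dx = 9*π^2/8, so ||u'||_L² = 3*sqrt(2)*π/4.
Ratio ||u||_L² / ||u'||_L² = 4/(3*π).
Sharp Poincaré constant on H^1_0(0, 4) is C_P = L/π = 4/π, achieved by sin(π/4·x).
This is the k = 3 harmonic; the ratio L/(kπ) is strictly less than C_P = L/π, consistent with the sharp inequality ||u||_L² ≤ C_P ||u'||_L².


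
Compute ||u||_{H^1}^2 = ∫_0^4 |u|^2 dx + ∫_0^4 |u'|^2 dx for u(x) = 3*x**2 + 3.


||u||_{H^1}^2 = 15156/5

The H^1 norm (squared) on an interval (0, L) is
  ||u||_{H^1}^2 = ∫_0^L u(x)^2 dx + ∫_0^L u'(x)^2 dx.
Compute u'(x) = 6*x.
Then u(x)^2 = 9*x**4 + 18*x**2 + 9 and u'(x)^2 = 36*x**2.
Integrate each monomial from 0 to 4 using ∫_0^4 c·x^n dx = c·4^(n+1)/(n+1):
  ∫_0^4 u(x)^2 dx = ∫_0^4 (9*x^4 + 18*x^2 + 9) dx. Term by term:
    ∫_0^4 9*x^4 dx = 9216/5;  ∫_0^4 18*x^2 dx = 384;  ∫_0^4 9 dx = 36.
  Sum: 9216/5 + 384 + 36 = 11316/5.
  ∫_0^4 u'(x)^2 dx = ∫_0^4 (36*x^2) dx. Term by term:
    ∫_0^4 36*x^2 dx = 768.
Adding: ||u||_{H^1}^2 = 11316/5 + 768 = 15156/5.


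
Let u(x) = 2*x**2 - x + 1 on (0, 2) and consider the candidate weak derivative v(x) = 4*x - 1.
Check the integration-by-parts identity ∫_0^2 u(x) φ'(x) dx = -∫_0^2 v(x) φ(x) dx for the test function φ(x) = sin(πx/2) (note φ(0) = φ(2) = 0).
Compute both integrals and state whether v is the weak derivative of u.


LHS = -12/π, RHS = -12/π. Yes, v = u' weakly.

u(x) = 2*x**2 - x + 1, classical derivative u'(x) = 4*x - 1.
φ(x) = sin(πx/2), so φ'(x) = π*cos(π*x/2)/2.
Note φ(0) = φ(2) = 0, so the boundary term u·φ vanishes.
LHS = ∫_0^2 u(x) φ'(x) dx = ∫_0^2 (π*x^2*cos(π*x/2) - π*x*cos(π*x/2)/2 + π*cos(π*x/2)/2) dx. Term by term:
  ∫_0^2 π*cos(π*x/2)/2 dx = 0;  ∫_0^2 π*x^2*cos(π*x/2) dx = -16/π;  ∫_0^2 -π*x*cos(π*x/2)/2 dx = 4/π.
Sum: 0 − 16/π + 4/π = -12/π.
So LHS = -12/π.
∫_0^2 v(x) φ(x) dx = ∫_0^2 (4*x*sin(π*x/2) - sin(π*x/2)) dx. Term by term:
  ∫_0^2 -sin(π*x/2) dx = -4/π;  ∫_0^2 4*x*sin(π*x/2) dx = 16/π.
Sum: -4/π + 16/π = 12/π.
So RHS = -∫_0^2 v(x) φ(x) dx = -12/π.
LHS = RHS, so the identity holds for this test φ.
Moreover u is smooth here and v(x) = u'(x) = 4*x - 1 pointwise, so the identity holds for every test function. Hence v is the weak derivative of u.


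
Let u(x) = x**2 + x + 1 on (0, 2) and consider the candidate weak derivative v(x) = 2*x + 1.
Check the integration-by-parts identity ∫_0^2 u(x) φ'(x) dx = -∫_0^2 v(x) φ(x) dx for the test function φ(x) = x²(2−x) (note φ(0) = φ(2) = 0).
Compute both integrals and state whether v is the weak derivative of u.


LHS = -68/15, RHS = -68/15. Yes, v = u' weakly.

u(x) = x**2 + x + 1, classical derivative u'(x) = 2*x + 1.
φ(x) = x²(2−x), so φ'(x) = x*(4 - 3*x).
Note φ(0) = φ(2) = 0, so the boundary term u·φ vanishes.
LHS = ∫_0^2 u(x) φ'(x) dx = ∫_0^2 (-3*x^4 + x^3 + x^2 + 4*x) dx. Term by term:
  ∫_0^2 -3*x^4 dx = -96/5;  ∫_0^2 x^3 dx = 4;  ∫_0^2 x^2 dx = 8/3;
  ∫_0^2 4*x dx = 8.
Sum: -96/5 + 4 + 8/3 + 8 = -68/15.
So LHS = -68/15.
∫_0^2 v(x) φ(x) dx = ∫_0^2 (-2*x^4 + 3*x^3 + 2*x^2) dx. Term by term:
  ∫_0^2 -2*x^4 dx = -64/5;  ∫_0^2 3*x^3 dx = 12;  ∫_0^2 2*x^2 dx = 16/3.
Sum: -64/5 + 12 + 16/3 = 68/15.
So RHS = -∫_0^2 v(x) φ(x) dx = -68/15.
LHS = RHS, so the identity holds for this test φ.
Moreover u is smooth here and v(x) = u'(x) = 2*x + 1 pointwise, so the identity holds for every test function. Hence v is the weak derivative of u.


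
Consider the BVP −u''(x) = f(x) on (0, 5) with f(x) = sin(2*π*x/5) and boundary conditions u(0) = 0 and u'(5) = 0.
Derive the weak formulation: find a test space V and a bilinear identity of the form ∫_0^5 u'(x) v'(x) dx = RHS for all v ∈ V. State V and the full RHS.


V = {v ∈ H^1(0, 5) : v(0) = 0} (test functions vanish at x = 0 where u is specified); weak form: ∫_0^5 u'v' dx = ∫_0^5 (sin(2*π*x/5)) v dx for all v ∈ V.

Multiply both sides by a test function v and integrate from 0 to 5:
  ∫_0^5 −u''(x) v(x) dx = ∫_0^5 f(x) v(x) dx.
Integrate the LHS by parts once:
  ∫_0^5 −u'' v dx = −[u'(x) v(x)]_0^5 + ∫_0^5 u'(x) v'(x) dx.
Thus ∫_0^5 u'(x) v'(x) dx = ∫_0^5 f(x) v(x) dx + [u'(x) v(x)]_0^5.
Choose V so that boundary terms are either known or forced to vanish.
Mixed BC: u(0) = 0 (Dirichlet) and u'(5) = 0 (Neumann). Define V = {v ∈ H^1(0, 5) : v(0) = 0}. Then [u' v]_0^5 = u'(5)·v(5) − u'(0)·0 = 0.
Weak formulation: find u (satisfying any essential BC) such that ∫_0^5 u'(x) v'(x) dx = ∫_0^5 f v dx for all v ∈ V (Dirichlet at 0 absorbed into V; the Neumann datum at x = 5 is zero, so no boundary term remains).
Substituting f(x) = sin(2*π*x/5), the right-hand side is ∫_0^5 (sin(2*π*x/5)) v dx.


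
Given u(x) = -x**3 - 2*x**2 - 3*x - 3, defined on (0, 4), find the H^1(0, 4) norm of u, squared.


||u||_{H^1}^2 = 463112/35

The H^1 norm (squared) on an interval (0, L) is
  ||u||_{H^1}^2 = ∫_0^L u(x)^2 dx + ∫_0^L u'(x)^2 dx.
Compute u'(x) = -3*x**2 - 4*x - 3.
Then u(x)^2 = x**6 + 4*x**5 + 10*x**4 + 18*x**3 + 21*x**2 + 18*x + 9 and u'(x)^2 = 9*x**4 + 24*x**3 + 34*x**2 + 24*x + 9.
Integrate each monomial from 0 to 4 using ∫_0^4 c·x^n dx = c·4^(n+1)/(n+1):
  ∫_0^4 u(x)^2 dx = ∫_0^4 (x^6 + 4*x^5 + 10*x^4 + 18*x^3 + 21*x^2 + 18*x + 9) dx. Term by term:
    ∫_0^4 x^6 dx = 16384/7;  ∫_0^4 4*x^5 dx = 8192/3;  ∫_0^4 10*x^4 dx = 2048;
    ∫_0^4 18*x^3 dx = 1152;  ∫_0^4 21*x^2 dx = 448;  ∫_0^4 18*x dx = 144;
    ∫_0^4 9 dx = 36.
  Sum: 16384/7 + 8192/3 + 2048 + 1152 + 448 + 144 + 36 = 186884/21.
  ∫_0^4 u'(x)^2 dx = ∫_0^4 (9*x^4 + 24*x^3 + 34*x^2 + 24*x + 9) dx. Term by term:
    ∫_0^4 9*x^4 dx = 9216/5;  ∫_0^4 24*x^3 dx = 1536;  ∫_0^4 34*x^2 dx = 2176/3;
    ∫_0^4 24*x dx = 192;  ∫_0^4 9 dx = 36.
  Sum: 9216/5 + 1536 + 2176/3 + 192 + 36 = 64988/15.
Adding: ||u||_{H^1}^2 = 186884/21 + 64988/15 = 463112/35.


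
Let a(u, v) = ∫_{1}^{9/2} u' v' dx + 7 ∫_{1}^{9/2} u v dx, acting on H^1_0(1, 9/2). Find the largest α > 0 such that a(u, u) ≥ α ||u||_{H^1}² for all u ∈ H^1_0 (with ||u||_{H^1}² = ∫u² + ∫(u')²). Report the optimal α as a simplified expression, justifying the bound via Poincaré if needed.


α = 1

Coercivity of a(·,·) on H^1_0(1, 9/2) means a(u, u) ≥ α ||u||_{H^1}² for every u ∈ H^1_0.
The interval has length L = 7/2, and Poincaré/coercivity depend only on L. Here a(u, u) = ∫(u')² + (7)·∫u².
Here c = 7 ≥ 1, so a(u,u) = ∫(u')² + c∫u² ≥ ∫(u')² + ∫u² = ||u||_{H^1}², i.e. α = 1 works. No larger α is possible: a(u,u) ≥ α||u||_{H^1}² means (1−α)∫(u')² ≥ (α−c)∫u², and for the modes u_n = sin(nπ(x−x₀)/L) (x₀ the left endpoint) one has ∫u_n²/∫(u_n')² = (L/(nπ))² → 0, so a(u_n,u_n)/||u_n||_{H^1}² → 1. Hence the optimal constant is α = 1.
Therefore α = 1.


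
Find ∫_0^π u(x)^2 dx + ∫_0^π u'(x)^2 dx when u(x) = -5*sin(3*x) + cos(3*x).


||u||_{H^1(0,π)}^2 = 130*π

u'(x) = -3*sin(3*x) - 15*cos(3*x).
Expand u² and (u')² and integrate term by term on (0, π), using: for integers n ≥ 1, ∫_0^π sin²(nx) dx = ∫_0^π cos²(nx) dx = π/2; for n ≠ n', ∫_0^π sin(nx)sin(n'x) dx = ∫_0^π cos(nx)cos(n'x) dx = 0; and by product-to-sum, ∫_0^π sin(nx)cos(n'x) dx = ½∫_0^π [sin((n+n')x) + sin((n−n')x)] dx, which is 0 when n+n' is even and 2n/(n²−n'²) when n+n' is odd (it need not vanish on (0, π)).
  u² squared terms: (-5)²·∫sin(3x)² dx = 25·π/2 = 25*π/2;  (1)²·∫cos(3x)² dx = 1·π/2 = π/2.
  u² cross terms: 2·(-5)·(1)·∫sin(3x)·cos(3x) dx = -10·(0) = 0.
  So ∫_0^π u² dx = 25*π/2 + π/2 + 0 = 13*π.
  (u')² squared terms: (-15)²·∫cos(3x)² dx = 225·π/2 = 225*π/2;  (-3)²·∫sin(3x)² dx = 9·π/2 = 9*π/2.
  (u')² cross terms: 2·(-15)·(-3)·∫cos(3x)·sin(3x) dx = 90·(0) = 0.
  So ∫_0^π (u')² dx = 225*π/2 + 9*π/2 + 0 = 117*π.
||u||_{H^1}^2 = (13*π) + (117*π) = 130*π.


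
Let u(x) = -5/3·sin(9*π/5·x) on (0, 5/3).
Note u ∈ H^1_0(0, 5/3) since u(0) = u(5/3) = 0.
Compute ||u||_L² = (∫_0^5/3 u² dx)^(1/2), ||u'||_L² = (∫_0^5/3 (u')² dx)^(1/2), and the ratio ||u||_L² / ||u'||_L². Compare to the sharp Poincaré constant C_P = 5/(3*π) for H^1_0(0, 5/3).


||u||_L² / ||u'||_L² = 5/(9*π) < C_P = 5/(3*π).

u(x) = -5/3·sin(9*π/5·x), so u'(x) = -3*π*cos(9*π*x/5).
Writing u(x) = A·sin(kπx/L) with A = -5/3 and k = 3, use ∫_0^L sin²(kπx/L) dx = L/2 and ∫_0^L cos²(kπx/L) dx = L/2.
u² = 25/9·sin²(9*π/5·x) and (u')² = 9*π^2·cos²(9*π/5·x), and each of sin², cos² integrates to L/2 = 5/6 over (0, 5/3).
∫_0^5/3 u² dx = 125/54, so ||u||_L² = 5*sqrt(30)/18.
∫_0^5/3 (u')² dx = 15*π^2/2, so ||u'||_L² = sqrt(30)*π/2.
Ratio ||u||_L² / ||u'||_L² = 5/(9*π).
Sharp Poincaré constant on H^1_0(0, 5/3) is C_P = L/π = 5/(3*π), achieved by sin(3*π/5·x).
This is the k = 3 harmonic; the ratio L/(kπ) is strictly less than C_P = L/π, consistent with the sharp inequality ||u||_L² ≤ C_P ||u'||_L².


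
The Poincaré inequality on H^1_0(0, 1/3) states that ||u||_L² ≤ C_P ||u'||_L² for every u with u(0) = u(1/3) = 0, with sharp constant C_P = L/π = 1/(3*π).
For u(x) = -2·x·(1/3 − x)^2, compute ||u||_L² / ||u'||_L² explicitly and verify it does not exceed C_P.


||u||_L² / ||u'||_L² = sqrt(14)/42 < C_P = 1/(3*π).

u(x) = -2·x·(1/3 − x)^2, so u'(x) = -6*x^2 + 8*x/3 - 2/9.
u(x) = -2·x·(1/3 − x)^2 vanishes at x = 0 and x = 1/3, so u ∈ H^1_0(0, 1/3). Differentiate via the product rule and integrate the resulting polynomials term by term.
  ∫_0^1/3 u² dx = ∫_0^1/3 (4*x^6 - 16*x^5/3 + 8*x^4/3 - 16*x^3/27 + 4*x^2/81) dx. Term by term:
    ∫_0^1/3 4*x^6 dx = 4/15309;  ∫_0^1/3 -16*x^5/3 dx = -8/6561;  ∫_0^1/3 8*x^4/3 dx = 8/3645;
    ∫_0^1/3 -16*x^3/27 dx = -4/2187;  ∫_0^1/3 4*x^2/81 dx = 4/6561.
  Sum: 4/15309 − 8/6561 + 8/3645 − 4/2187 + 4/6561 = 4/229635.
  ∫_0^1/3 (u')² dx = ∫_0^1/3 (36*x^4 - 32*x^3 + 88*x^2/9 - 32*x/27 + 4/81) dx. Term by term:
    ∫_0^1/3 36*x^4 dx = 4/135;  ∫_0^1/3 -32*x^3 dx = -8/81;  ∫_0^1/3 88*x^2/9 dx = 88/729;
    ∫_0^1/3 -32*x/27 dx = -16/243;  ∫_0^1/3 4/81 dx = 4/243.
  Sum: 4/135 − 8/81 + 88/729 − 16/243 + 4/243 = 8/3645.
∫_0^1/3 u² dx = 4/229635, so ||u||_L² = 2*sqrt(35)/2835.
∫_0^1/3 (u')² dx = 8/3645, so ||u'||_L² = 2*sqrt(10)/135.
Ratio ||u||_L² / ||u'||_L² = sqrt(14)/42.
Sharp Poincaré constant on H^1_0(0, 1/3) is C_P = L/π = 1/(3*π), achieved by sin(3*π·x).
A polynomial bump cannot attain the sharp Poincaré constant (only the first sine eigenfunction does), so the ratio is strictly less than C_P, consistent with ||u||_L² ≤ C_P ||u'||_L².


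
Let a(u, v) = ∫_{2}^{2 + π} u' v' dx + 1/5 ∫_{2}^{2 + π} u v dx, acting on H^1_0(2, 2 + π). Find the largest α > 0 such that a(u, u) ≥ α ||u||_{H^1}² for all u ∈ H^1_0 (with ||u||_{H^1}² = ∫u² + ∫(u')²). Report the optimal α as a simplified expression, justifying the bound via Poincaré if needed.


α = 3/5

Coercivity of a(·,·) on H^1_0(2, 2 + π) means a(u, u) ≥ α ||u||_{H^1}² for every u ∈ H^1_0.
The interval has length L = π, and Poincaré/coercivity depend only on L. Here a(u, u) = ∫(u')² + (1/5)·∫u².
Here 0 < c = 1/5 < 1. The condition a(u,u) ≥ α||u||_{H^1}² reads (1−α)∫(u')² ≥ (α−c)∫u². Any admissible α is ≤ 1 (rapidly oscillating u have ∫u²/∫(u')² → 0), and α = 1 would force 0 ≥ (1−c)∫u², impossible since c < 1; so 1−α > 0. By the sharp Poincaré inequality on H^1_0 of an interval of length L, ∫(u')² ≥ (π/L)²∫u² with equality for the first sine mode sin(π(x−x₀)/L) (x₀ the left endpoint), so the inequality holds for all u iff (1−α)(π/L)² ≥ α − c, i.e. α ≤ ((π/L)² + c)/((π/L)² + 1) = (1 + c(L/π)²)/(1 + (L/π)²). With (π/L)² = 1 and c = 1/5, the largest admissible constant is α = ((π/L)² + c)/((π/L)² + 1).
Simplifying, α = 3/5.


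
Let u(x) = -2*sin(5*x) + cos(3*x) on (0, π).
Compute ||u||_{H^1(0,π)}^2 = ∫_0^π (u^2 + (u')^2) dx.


||u||_{H^1(0,π)}^2 = 57*π

u'(x) = -3*sin(3*x) - 10*cos(5*x).
Expand u² and (u')² and integrate term by term on (0, π), using: for integers n ≥ 1, ∫_0^π sin²(nx) dx = ∫_0^π cos²(nx) dx = π/2; for n ≠ n', ∫_0^π sin(nx)sin(n'x) dx = ∫_0^π cos(nx)cos(n'x) dx = 0; and by product-to-sum, ∫_0^π sin(nx)cos(n'x) dx = ½∫_0^π [sin((n+n')x) + sin((n−n')x)] dx, which is 0 when n+n' is even and 2n/(n²−n'²) when n+n' is odd (it need not vanish on (0, π)).
  u² squared terms: (-2)²·∫sin(5x)² dx = 4·π/2 = 2*π;  (1)²·∫cos(3x)² dx = 1·π/2 = π/2.
  u² cross terms: 2·(-2)·(1)·∫sin(5x)·cos(3x) dx = -4·(0) = 0.
  So ∫_0^π u² dx = 2*π + π/2 + 0 = 5*π/2.
  (u')² squared terms: (-10)²·∫cos(5x)² dx = 100·π/2 = 50*π;  (-3)²·∫sin(3x)² dx = 9·π/2 = 9*π/2.
  (u')² cross terms: 2·(-10)·(-3)·∫cos(5x)·sin(3x) dx = 60·(0) = 0.
  So ∫_0^π (u')² dx = 50*π + 9*π/2 + 0 = 109*π/2.
||u||_{H^1}^2 = (5*π/2) + (109*π/2) = 57*π.


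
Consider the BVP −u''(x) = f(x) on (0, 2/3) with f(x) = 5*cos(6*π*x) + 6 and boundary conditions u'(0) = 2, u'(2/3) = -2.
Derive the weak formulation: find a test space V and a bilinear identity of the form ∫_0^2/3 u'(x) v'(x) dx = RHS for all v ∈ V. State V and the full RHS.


V = H^1(0, 2/3) (v unrestricted at boundary; u is determined up to an additive constant); weak form: ∫_0^2/3 u'v' dx = ∫_0^2/3 (5*cos(6*π*x) + 6) v dx − 2·v(2/3) − 2·v(0) for all v ∈ V.

Multiply both sides by a test function v and integrate from 0 to 2/3:
  ∫_0^2/3 −u''(x) v(x) dx = ∫_0^2/3 f(x) v(x) dx.
Integrate the LHS by parts once:
  ∫_0^2/3 −u'' v dx = −[u'(x) v(x)]_0^2/3 + ∫_0^2/3 u'(x) v'(x) dx.
Thus ∫_0^2/3 u'(x) v'(x) dx = ∫_0^2/3 f(x) v(x) dx + [u'(x) v(x)]_0^2/3.
Choose V so that boundary terms are either known or forced to vanish.
u has inhomogeneous Neumann u'(0) = 2, u'(2/3) = -2. [u' v]_0^2/3 = (-2)·v(2/3) − (2)·v(0) = − 2·v(2/3) − 2·v(0). Take V = H^1(0, 2/3); boundary term becomes part of RHS.
Weak formulation: find u (satisfying any essential BC) such that ∫_0^2/3 u'(x) v'(x) dx = ∫_0^2/3 f v dx − 2·v(2/3) − 2·v(0) for all v ∈ V (Neumann data are natural BCs: they enter the RHS as boundary terms).
Substituting f(x) = 5*cos(6*π*x) + 6, the right-hand side is ∫_0^2/3 (5*cos(6*π*x) + 6) v dx − 2·v(2/3) − 2·v(0).
Compatibility check (pure Neumann): taking v ≡ 1 ∈ V gives 0 = ∫_0^2/3 f dx + (-2) − (2), i.e. ∫_0^2/3 f dx must equal u'(0) − u'(2/3) = 4. Indeed ∫_0^2/3 (5*cos(6*π*x) + 6) dx = 4, so the data are compatible. The solution is then unique only up to an additive constant (fix it e.g. by requiring ∫_0^2/3 u dx = 0).


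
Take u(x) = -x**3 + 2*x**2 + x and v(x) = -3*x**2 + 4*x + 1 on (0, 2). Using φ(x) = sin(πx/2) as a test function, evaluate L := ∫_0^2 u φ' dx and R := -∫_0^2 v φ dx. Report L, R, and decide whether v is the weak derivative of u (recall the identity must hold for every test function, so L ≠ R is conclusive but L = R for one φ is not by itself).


LHS = -96/π^3 + 4/π, RHS = -96/π^3 + 4/π. Yes, v = u' weakly.

u(x) = -x**3 + 2*x**2 + x, classical derivative u'(x) = -3*x**2 + 4*x + 1.
φ(x) = sin(πx/2), so φ'(x) = π*cos(π*x/2)/2.
Note φ(0) = φ(2) = 0, so the boundary term u·φ vanishes.
LHS = ∫_0^2 u(x) φ'(x) dx = ∫_0^2 (-π*x^3*cos(π*x/2)/2 + π*x^2*cos(π*x/2) + π*x*cos(π*x/2)/2) dx. Term by term:
  ∫_0^2 π*x^2*cos(π*x/2) dx = -16/π;  ∫_0^2 π*x*cos(π*x/2)/2 dx = -4/π;  ∫_0^2 -π*x^3*cos(π*x/2)/2 dx = -96/π^3 + 24/π.
Sum: -16/π − 4/π + -96/π^3 + 24/π = -96/π^3 + 4/π.
So LHS = -96/π^3 + 4/π.
∫_0^2 v(x) φ(x) dx = ∫_0^2 (-3*x^2*sin(π*x/2) + 4*x*sin(π*x/2) + sin(π*x/2)) dx. Term by term:
  ∫_0^2 -3*x^2*sin(π*x/2) dx = -24/π + 96/π^3;  ∫_0^2 4*x*sin(π*x/2) dx = 16/π;  ∫_0^2 sin(π*x/2) dx = 4/π.
Sum: -24/π + 96/π^3 + 16/π + 4/π = -4/π + 96/π^3.
So RHS = -∫_0^2 v(x) φ(x) dx = -96/π^3 + 4/π.
LHS = RHS, so the identity holds for this test φ.
Moreover u is smooth here and v(x) = u'(x) = -3*x**2 + 4*x + 1 pointwise, so the identity holds for every test function. Hence v is the weak derivative of u.
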